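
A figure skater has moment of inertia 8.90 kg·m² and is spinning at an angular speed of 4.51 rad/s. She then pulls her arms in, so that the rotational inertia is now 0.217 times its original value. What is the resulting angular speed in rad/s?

ω₂ ≈ 20.8 rad/s

With no external torque about the axis, L is conserved: I₁ω₁ = I₂ω₂.
I₂ = 0.217 × 8.90 = 1.931 kg·m².
ω₂ = I₁ω₁ / I₂ = (8.900)(4.51 rad/s) / (1.931) = 20.78 rad/s.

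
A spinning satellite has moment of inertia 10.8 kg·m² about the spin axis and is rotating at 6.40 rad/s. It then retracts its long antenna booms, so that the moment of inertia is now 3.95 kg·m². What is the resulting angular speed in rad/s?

Angular momentum about the spin axis is conserved since the torque about it is zero.
ω₂ = I₁ω₁ / I₂ = (10.80)(6.40 rad/s) / (3.950) = 17.50 rad/s.

ω₂ ≈ 17.5 rad/s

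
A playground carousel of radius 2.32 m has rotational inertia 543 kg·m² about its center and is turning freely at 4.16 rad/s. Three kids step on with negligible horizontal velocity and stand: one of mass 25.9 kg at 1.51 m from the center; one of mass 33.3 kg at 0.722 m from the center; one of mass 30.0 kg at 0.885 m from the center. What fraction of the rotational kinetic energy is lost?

The added mass arrives with no angular momentum about the center, and any external torque about the center is negligible, so the system's angular momentum is conserved.
Added inertia Σmr² = (25.9)(1.51)² + (33.3)(0.722)² + (30.0)(0.885)² = 99.91 kg·m²; I_f = 543.0 + 99.91 = 642.9 kg·m².
ω_f = I_p ω_i / I_f = (543.0)(4.16) / 642.9 = 3.514 rad/s.
KE_i = ½(543.0)(4.160 rad/s)² = 4698 J; KE_f = ½(642.9)(3.514)² = 3968 J.
Fraction lost = 0.1554.

fraction ≈ 0.155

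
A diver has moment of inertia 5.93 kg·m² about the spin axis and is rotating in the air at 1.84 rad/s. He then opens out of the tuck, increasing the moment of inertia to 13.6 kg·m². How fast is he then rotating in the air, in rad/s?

ω₂ ≈ 0.802 rad/s

With no external torque about the axis, L is conserved: I₁ω₁ = I₂ω₂.
ω₂ = I₁ω₁ / I₂ = (5.930)(1.84 rad/s) / (13.60) = 0.8023 rad/s.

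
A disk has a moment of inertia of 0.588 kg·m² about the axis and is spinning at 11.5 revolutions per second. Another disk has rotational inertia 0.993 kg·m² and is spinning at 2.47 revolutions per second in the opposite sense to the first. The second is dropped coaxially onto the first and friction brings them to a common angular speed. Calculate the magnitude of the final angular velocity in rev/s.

|ω_f| ≈ 2.73 rev/s

The coupling torques are internal; angular momentum about the shared axis is conserved.
Taking A's sense as positive: L = (0.5880)(11.5) − (0.9930)(2.47) = 4.309 kg·m²·rev/s.
Combined I = 0.5880 + 0.9930 = 1.581 kg·m².
ω_f = L / I = 4.309 / 1.581 = 2.726 rev/s.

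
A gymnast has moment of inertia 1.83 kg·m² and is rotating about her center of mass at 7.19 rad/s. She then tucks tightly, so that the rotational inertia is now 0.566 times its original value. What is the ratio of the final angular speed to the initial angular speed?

ω₂/ω₁ ≈ 1.77

No external torque acts about the spin axis, so angular momentum is conserved.
I₂ = 0.566 × 1.83 = 1.036 kg·m².
ω₂/ω₁ = I₁/I₂ = 1.830 / 1.036 = 1.767.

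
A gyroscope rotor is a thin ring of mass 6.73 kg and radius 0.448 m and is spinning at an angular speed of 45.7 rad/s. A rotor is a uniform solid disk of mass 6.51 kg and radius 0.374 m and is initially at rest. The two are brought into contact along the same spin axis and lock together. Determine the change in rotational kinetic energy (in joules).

ΔKE ≈ -356 J

The coupling torques are internal; angular momentum about the shared axis is conserved.
Moments of inertia: I_A = (6.73)(0.448)² = 1.351 kg·m²; I_B = ½(6.51)(0.374)² = 0.4553 kg·m².
Taking A's sense as positive: L = (1.351)(45.7) = 61.73 kg·m²·rad/s.
Combined I = 1.351 + 0.4553 = 1.806 kg·m².
ω_f = L / I = 61.73 / 1.806 = 34.18 rad/s.
KE_i = ½ΣIω² = 1411 J; KE_f = ½(1.806)(34.18)² = 1055 J.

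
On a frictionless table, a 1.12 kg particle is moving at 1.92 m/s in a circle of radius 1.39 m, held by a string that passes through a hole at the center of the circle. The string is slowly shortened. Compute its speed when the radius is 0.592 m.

v₂ ≈ 4.51 m/s

The only horizontal force on the mass is along the cord (radial), so it exerts no torque about the hole and angular momentum m v r is conserved.
v₂ = v₁ r₁ / r₂ = (1.92)(1.39) / (0.592) = 4.508 m/s.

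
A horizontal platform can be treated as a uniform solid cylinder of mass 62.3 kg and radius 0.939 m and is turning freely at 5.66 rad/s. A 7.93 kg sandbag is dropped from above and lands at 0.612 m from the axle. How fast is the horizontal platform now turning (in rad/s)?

The added mass arrives with no angular momentum about the axle, and any external torque about the axle is negligible, so the system's angular momentum is conserved.
I_p = ½(62.3)(0.939)² = 27.47 kg·m².
Added inertia Σmr² = (7.93)(0.612)² = 2.970 kg·m²; I_f = 27.47 + 2.970 = 30.44 kg·m².
ω_f = I_p ω_i / I_f = (27.47)(5.66) / 30.44 = 5.108 rad/s.

ω_f ≈ 5.11 rad/s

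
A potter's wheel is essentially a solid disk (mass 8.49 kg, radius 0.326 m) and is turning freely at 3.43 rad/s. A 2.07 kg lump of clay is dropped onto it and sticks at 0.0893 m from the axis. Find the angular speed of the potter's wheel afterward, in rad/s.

ω_f ≈ 3.31 rad/s

The added mass arrives with no angular momentum about the axis, and any external torque about the axis is negligible, so the system's angular momentum is conserved.
I_p = ½(8.49)(0.326)² = 0.4511 kg·m².
Added inertia Σmr² = (2.07)(0.0893)² = 0.01651 kg·m²; I_f = 0.4511 + 0.01651 = 0.4676 kg·m².
ω_f = I_p ω_i / I_f = (0.4511)(3.43) / 0.4676 = 3.309 rad/s.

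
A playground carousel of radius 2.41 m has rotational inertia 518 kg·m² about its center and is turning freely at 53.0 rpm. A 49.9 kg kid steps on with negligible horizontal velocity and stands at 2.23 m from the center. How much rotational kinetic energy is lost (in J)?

energy lost ≈ 2580 J

No external torque acts about the center; L_before = L_after.
Added inertia Σmr² = (49.9)(2.23)² = 248.1 kg·m²; I_f = 518.0 + 248.1 = 766.1 kg·m².
ω_f = I_p ω_i / I_f = (518.0)(53.0) / 766.1 = 35.83 rpm.
KE_i = ½(518.0)(5.550 rad/s)² = 7978 J; KE_f = ½(766.1)(3.753)² = 5394 J.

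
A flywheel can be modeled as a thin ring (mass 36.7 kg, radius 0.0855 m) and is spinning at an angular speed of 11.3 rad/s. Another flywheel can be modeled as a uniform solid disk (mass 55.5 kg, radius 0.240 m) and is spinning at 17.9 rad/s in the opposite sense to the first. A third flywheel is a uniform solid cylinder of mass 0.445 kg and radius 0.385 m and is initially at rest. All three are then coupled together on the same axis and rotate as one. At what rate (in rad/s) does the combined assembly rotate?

|ω_f| ≈ 13.5 rad/s

No external torque acts about the common axis, so total angular momentum is conserved.
Moments of inertia: I_A = (36.7)(0.0855)² = 0.2683 kg·m²; I_B = ½(55.5)(0.240)² = 1.598 kg·m²; I_C = ½(0.445)(0.385)² = 0.03298 kg·m².
Taking A's sense as positive: L = (0.2683)(11.3) − (1.598)(17.9) = -25.58 kg·m²·rad/s.
Combined I = 0.2683 + 1.598 + 0.03298 = 1.900 kg·m².
ω_f = L / I = -25.58 / 1.900 = -13.47 rad/s.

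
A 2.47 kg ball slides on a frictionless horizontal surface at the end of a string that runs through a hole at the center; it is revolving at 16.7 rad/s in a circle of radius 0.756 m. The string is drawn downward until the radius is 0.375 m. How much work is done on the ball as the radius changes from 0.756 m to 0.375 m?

The constraining force is radial, so m r² ω about the center is conserved.
ω₂ = ω₁ (r₁/r₂)² = (16.7)(0.756/0.375)² = 67.87 rad/s.
W = ΔKE = ½m(v₂² − v₁²) = 603.2 J.

W ≈ 603 J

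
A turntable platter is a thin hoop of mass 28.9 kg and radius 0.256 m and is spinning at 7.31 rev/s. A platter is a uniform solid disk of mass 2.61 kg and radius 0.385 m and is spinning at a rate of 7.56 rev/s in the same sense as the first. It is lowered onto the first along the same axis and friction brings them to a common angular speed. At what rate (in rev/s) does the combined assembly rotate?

The coupling torques are internal; angular momentum about the shared axis is conserved.
Moments of inertia: I_A = (28.9)(0.256)² = 1.894 kg·m²; I_B = ½(2.61)(0.385)² = 0.1934 kg·m².
Taking A's sense as positive: L = (1.894)(7.31) + (0.1934)(7.56) = 15.31 kg·m²·rev/s.
Combined I = 1.894 + 0.1934 = 2.087 kg·m².
ω_f = L / I = 15.31 / 2.087 = 7.333 rev/s.

|ω_f| ≈ 7.33 rev/s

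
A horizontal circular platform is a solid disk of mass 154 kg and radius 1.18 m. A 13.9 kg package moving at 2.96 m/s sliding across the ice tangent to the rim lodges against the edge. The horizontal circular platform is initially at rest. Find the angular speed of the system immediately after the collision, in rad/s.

About the central axle the impulsive forces during the collision are internal, so angular momentum about that axis is conserved.
I_p = ½(154)(1.18)² = 107.2 kg·m². Taking the sense of the package's angular momentum as positive, L_{package} = m v R = (13.9)(2.96)(1.18) = 48.55 kg·m²/s.
L_i = 0 + 48.55 = 48.55 kg·m²/s.
After sticking, I_f = I_p + m R² = 107.2 + (13.9)(1.18)² = 126.6 kg·m².
ω_f = L_i / I_f = 48.55 / 126.6 = 0.3836 rad/s.

|ω_f| ≈ 0.384 rad/s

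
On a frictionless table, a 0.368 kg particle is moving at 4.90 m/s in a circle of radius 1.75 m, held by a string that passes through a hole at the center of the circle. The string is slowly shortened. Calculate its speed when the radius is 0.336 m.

The only horizontal force on the mass is along the cord (radial), so it exerts no torque about the hole and angular momentum m v r is conserved.
v₂ = v₁ r₁ / r₂ = (4.90)(1.75) / (0.336) = 25.52 m/s.

v₂ ≈ 25.5 m/s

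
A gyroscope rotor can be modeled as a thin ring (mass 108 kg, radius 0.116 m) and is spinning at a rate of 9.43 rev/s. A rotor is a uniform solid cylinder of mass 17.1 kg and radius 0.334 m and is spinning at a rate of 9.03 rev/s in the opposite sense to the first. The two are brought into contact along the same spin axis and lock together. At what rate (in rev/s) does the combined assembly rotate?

|ω_f| ≈ 2.12 rev/s

No external torque acts about the common axis, so total angular momentum is conserved.
Moments of inertia: I_A = (108)(0.116)² = 1.453 kg·m²; I_B = ½(17.1)(0.334)² = 0.9538 kg·m².
Taking A's sense as positive: L = (1.453)(9.43) − (0.9538)(9.03) = 5.091 kg·m²·rev/s.
Combined I = 1.453 + 0.9538 = 2.407 kg·m².
ω_f = L / I = 5.091 / 2.407 = 2.115 rev/s.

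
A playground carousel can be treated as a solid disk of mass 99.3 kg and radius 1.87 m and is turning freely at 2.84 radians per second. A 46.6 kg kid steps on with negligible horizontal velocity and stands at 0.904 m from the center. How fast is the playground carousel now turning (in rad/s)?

The added mass arrives with no angular momentum about the center, and any external torque about the center is negligible, so the system's angular momentum is conserved.
I_p = ½(99.3)(1.87)² = 173.6 kg·m².
Added inertia Σmr² = (46.6)(0.904)² = 38.08 kg·m²; I_f = 173.6 + 38.08 = 211.7 kg·m².
ω_f = I_p ω_i / I_f = (173.6)(2.84) / 211.7 = 2.329 rad/s.

ω_f ≈ 2.33 rad/s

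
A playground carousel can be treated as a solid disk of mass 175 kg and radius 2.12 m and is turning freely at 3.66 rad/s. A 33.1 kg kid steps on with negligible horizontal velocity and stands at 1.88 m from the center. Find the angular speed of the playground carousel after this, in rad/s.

ω_f ≈ 2.82 rad/s

No external torque acts about the center; L_before = L_after.
I_p = ½(175)(2.12)² = 393.3 kg·m².
Added inertia Σmr² = (33.1)(1.88)² = 117.0 kg·m²; I_f = 393.3 + 117.0 = 510.2 kg·m².
ω_f = I_p ω_i / I_f = (393.3)(3.66) / 510.2 = 2.821 rad/s.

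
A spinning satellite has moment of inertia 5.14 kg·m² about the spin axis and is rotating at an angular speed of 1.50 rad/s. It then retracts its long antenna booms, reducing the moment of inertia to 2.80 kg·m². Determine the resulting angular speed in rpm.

ω₂ ≈ 26.3 rpm

No external torque acts about the spin axis, so angular momentum is conserved.
ω₂ = I₁ω₁ / I₂ = (5.140)(1.50 rad/s) / (2.800) = 2.754 rad/s = 26.29 rpm.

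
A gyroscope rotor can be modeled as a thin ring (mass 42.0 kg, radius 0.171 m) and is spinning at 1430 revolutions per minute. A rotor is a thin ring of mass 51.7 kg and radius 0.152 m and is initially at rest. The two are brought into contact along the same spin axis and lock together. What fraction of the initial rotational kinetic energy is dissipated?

fraction ≈ 0.493

No external torque acts about the common axis, so total angular momentum is conserved.
Moments of inertia: I_A = (42.0)(0.171)² = 1.228 kg·m²; I_B = (51.7)(0.152)² = 1.194 kg·m².
Taking A's sense as positive: L = (1.228)(1430) = 1756 kg·m²·rpm.
Combined I = 1.228 + 1.194 = 2.423 kg·m².
ω_f = L / I = 1756 / 2.423 = 724.9 rpm.
KE_i = ½ΣIω² = 13770 J; KE_f = ½(2.423)(75.91)² = 6981 J.
Fraction dissipated = (KE_i − KE_f)/KE_i = 0.4931.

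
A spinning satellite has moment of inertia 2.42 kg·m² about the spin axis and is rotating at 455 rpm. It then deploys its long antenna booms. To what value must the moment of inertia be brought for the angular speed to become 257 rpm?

I₂ ≈ 4.28 kg·m²

Angular momentum about the spin axis is conserved since the torque about it is zero.
I₂ = I₁ω₁ / ω₂ = (2.42)(455) / (257) = 4.284 kg·m².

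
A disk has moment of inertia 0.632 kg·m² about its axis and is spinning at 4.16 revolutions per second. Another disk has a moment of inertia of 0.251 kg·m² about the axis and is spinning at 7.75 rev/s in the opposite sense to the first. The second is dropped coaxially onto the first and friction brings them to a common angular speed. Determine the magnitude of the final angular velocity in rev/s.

|ω_f| ≈ 0.774 rev/s

The coupling torques are internal; angular momentum about the shared axis is conserved.
Taking A's sense as positive: L = (0.6320)(4.16) − (0.2510)(7.75) = 0.6839 kg·m²·rev/s.
Combined I = 0.6320 + 0.2510 = 0.8830 kg·m².
ω_f = L / I = 0.6839 / 0.8830 = 0.7745 rev/s.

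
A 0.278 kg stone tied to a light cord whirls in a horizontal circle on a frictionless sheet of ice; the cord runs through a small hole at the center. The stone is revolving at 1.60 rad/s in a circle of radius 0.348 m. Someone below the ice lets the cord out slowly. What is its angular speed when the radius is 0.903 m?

No torque about the axis ⇒ m r₁² ω₁ = m r₂² ω₂.
ω₂ = ω₁ (r₁/r₂)² = (1.60)(0.348/0.903)² = 0.2376 rad/s.

ω₂ ≈ 0.238 rad/s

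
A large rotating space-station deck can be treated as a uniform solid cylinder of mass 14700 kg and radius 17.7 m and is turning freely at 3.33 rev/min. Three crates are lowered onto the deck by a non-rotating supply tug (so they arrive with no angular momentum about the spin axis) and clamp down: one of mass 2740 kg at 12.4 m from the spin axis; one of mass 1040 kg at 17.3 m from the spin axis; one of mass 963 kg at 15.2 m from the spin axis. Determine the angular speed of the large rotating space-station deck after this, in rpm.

ω_f ≈ 2.35 rpm

No external torque acts about the spin axis; L_before = L_after.
I_p = ½(14700)(17.7)² = 2.303e+06 kg·m².
Added inertia Σmr² = (2740)(12.4)² + (1040)(17.3)² + (963)(15.2)² = 9.551e+05 kg·m²; I_f = 2.303e+06 + 9.551e+05 = 3.258e+06 kg·m².
ω_f = I_p ω_i / I_f = (2.303e+06)(3.33) / 3.258e+06 = 2.354 rpm.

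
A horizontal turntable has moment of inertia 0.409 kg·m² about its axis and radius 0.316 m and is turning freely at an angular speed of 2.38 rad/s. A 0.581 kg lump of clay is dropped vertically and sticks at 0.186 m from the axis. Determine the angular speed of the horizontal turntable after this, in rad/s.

ω_f ≈ 2.27 rad/s

The added mass arrives with no angular momentum about the axis, and any external torque about the axis is negligible, so the system's angular momentum is conserved.
Added inertia Σmr² = (0.581)(0.186)² = 0.02010 kg·m²; I_f = 0.4090 + 0.02010 = 0.4291 kg·m².
ω_f = I_p ω_i / I_f = (0.4090)(2.38) / 0.4291 = 2.269 rad/s.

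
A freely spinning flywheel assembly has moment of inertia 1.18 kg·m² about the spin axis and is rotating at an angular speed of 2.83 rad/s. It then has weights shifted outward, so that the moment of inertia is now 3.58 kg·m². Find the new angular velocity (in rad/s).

ω₂ ≈ 0.933 rad/s

With no external torque about the axis, L is conserved: I₁ω₁ = I₂ω₂.
ω₂ = I₁ω₁ / I₂ = (1.180)(2.83 rad/s) / (3.580) = 0.9328 rad/s.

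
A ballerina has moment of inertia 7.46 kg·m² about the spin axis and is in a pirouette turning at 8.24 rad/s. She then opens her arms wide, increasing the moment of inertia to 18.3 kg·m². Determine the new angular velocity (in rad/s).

No external torque acts about the spin axis, so angular momentum is conserved.
ω₂ = I₁ω₁ / I₂ = (7.460)(8.24 rad/s) / (18.30) = 3.359 rad/s.

ω₂ ≈ 3.36 rad/s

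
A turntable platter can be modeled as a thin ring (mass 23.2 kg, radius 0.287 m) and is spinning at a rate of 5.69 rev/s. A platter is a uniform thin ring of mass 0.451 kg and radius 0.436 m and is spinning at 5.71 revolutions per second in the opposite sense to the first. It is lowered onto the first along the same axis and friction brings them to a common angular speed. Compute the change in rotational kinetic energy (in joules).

The coupling torques are internal; angular momentum about the shared axis is conserved.
Moments of inertia: I_A = (23.2)(0.287)² = 1.911 kg·m²; I_B = (0.451)(0.436)² = 0.08573 kg·m².
Taking A's sense as positive: L = (1.911)(5.69) − (0.08573)(5.71) = 10.38 kg·m²·rev/s.
Combined I = 1.911 + 0.08573 = 1.997 kg·m².
ω_f = L / I = 10.38 / 1.997 = 5.201 rev/s.
KE_i = ½ΣIω² = 1276 J; KE_f = ½(1.997)(32.68)² = 1066 J.

ΔKE ≈ -210 J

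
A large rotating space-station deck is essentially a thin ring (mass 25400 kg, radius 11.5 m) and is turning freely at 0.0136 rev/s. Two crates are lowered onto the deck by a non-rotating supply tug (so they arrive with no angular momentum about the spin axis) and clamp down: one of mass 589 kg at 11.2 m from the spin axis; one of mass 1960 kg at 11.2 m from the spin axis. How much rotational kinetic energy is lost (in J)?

No external torque acts about the spin axis; L_before = L_after.
I_p = (25400)(11.5)² = 3.359e+06 kg·m².
Added inertia Σmr² = (589)(11.2)² + (1960)(11.2)² = 3.197e+05 kg·m²; I_f = 3.359e+06 + 3.197e+05 = 3.679e+06 kg·m².
ω_f = I_p ω_i / I_f = (3.359e+06)(0.0136) / 3.679e+06 = 0.01242 rev/s.
KE_i = ½(3.359e+06)(0.08545 rad/s)² = 12260 J; KE_f = ½(3.679e+06)(0.07802)² = 11200 J.

energy lost ≈ 1070 J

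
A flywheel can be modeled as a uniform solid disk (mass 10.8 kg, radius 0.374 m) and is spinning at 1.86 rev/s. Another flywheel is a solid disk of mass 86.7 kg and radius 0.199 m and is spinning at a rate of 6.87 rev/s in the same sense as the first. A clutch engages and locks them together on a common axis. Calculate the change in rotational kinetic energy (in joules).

ΔKE ≈ -260 J

The coupling torques are internal; angular momentum about the shared axis is conserved.
Moments of inertia: I_A = ½(10.8)(0.374)² = 0.7553 kg·m²; I_B = ½(86.7)(0.199)² = 1.717 kg·m².
Taking A's sense as positive: L = (0.7553)(1.86) + (1.717)(6.87) = 13.20 kg·m²·rev/s.
Combined I = 0.7553 + 1.717 = 2.472 kg·m².
ω_f = L / I = 13.20 / 2.472 = 5.339 rev/s.
KE_i = ½ΣIω² = 1651 J; KE_f = ½(2.472)(33.55)² = 1391 J.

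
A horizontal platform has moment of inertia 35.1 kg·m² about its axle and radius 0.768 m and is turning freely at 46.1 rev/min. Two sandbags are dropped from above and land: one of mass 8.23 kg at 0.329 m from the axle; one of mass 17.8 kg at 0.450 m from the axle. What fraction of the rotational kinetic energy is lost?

No external torque acts about the axle; L_before = L_after.
Added inertia Σmr² = (8.23)(0.329)² + (17.8)(0.450)² = 4.495 kg·m²; I_f = 35.10 + 4.495 = 39.60 kg·m².
ω_f = I_p ω_i / I_f = (35.10)(46.1) / 39.60 = 40.87 rpm.
KE_i = ½(35.10)(4.828 rad/s)² = 409.0 J; KE_f = ½(39.60)(4.279)² = 362.6 J.
Fraction lost = 0.1135.

fraction ≈ 0.114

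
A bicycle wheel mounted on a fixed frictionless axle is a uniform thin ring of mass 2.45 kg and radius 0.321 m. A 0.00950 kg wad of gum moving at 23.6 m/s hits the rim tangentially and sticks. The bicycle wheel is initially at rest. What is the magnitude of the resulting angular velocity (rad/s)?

|ω_f| ≈ 0.284 rad/s

The axle reaction passes through the axle and exerts no torque about it; angular momentum about the axle is conserved through the impact.
I_p = (2.45)(0.321)² = 0.2525 kg·m². Taking the sense of the wad of gum's angular momentum as positive, L_{wad} = m v R = (0.00950)(23.6)(0.321) = 0.07197 kg·m²/s.
L_i = 0 + 0.07197 = 0.07197 kg·m²/s.
After sticking, I_f = I_p + m R² = 0.2525 + (0.00950)(0.321)² = 0.2534 kg·m².
ω_f = L_i / I_f = 0.07197 / 0.2534 = 0.2840 rad/s.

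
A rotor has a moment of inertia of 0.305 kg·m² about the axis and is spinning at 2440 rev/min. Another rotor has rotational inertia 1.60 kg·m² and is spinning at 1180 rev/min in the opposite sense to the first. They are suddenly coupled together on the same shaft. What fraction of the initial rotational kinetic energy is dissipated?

fraction ≈ 0.830

No external torque acts about the common axis, so total angular momentum is conserved.
Taking A's sense as positive: L = (0.3050)(2440) − (1.600)(1180) = -1144 kg·m²·rpm.
Combined I = 0.3050 + 1.600 = 1.905 kg·m².
ω_f = L / I = -1144 / 1.905 = -600.4 rpm.
KE_i = ½ΣIω² = 22170 J; KE_f = ½(1.905)(62.88)² = 3766 J.
Fraction dissipated = (KE_i − KE_f)/KE_i = 0.8302.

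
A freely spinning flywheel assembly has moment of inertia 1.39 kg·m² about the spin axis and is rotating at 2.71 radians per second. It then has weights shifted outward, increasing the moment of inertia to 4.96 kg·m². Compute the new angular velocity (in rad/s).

No external torque acts about the spin axis, so angular momentum is conserved.
ω₂ = I₁ω₁ / I₂ = (1.390)(2.71 rad/s) / (4.960) = 0.7595 rad/s.

ω₂ ≈ 0.759 rad/s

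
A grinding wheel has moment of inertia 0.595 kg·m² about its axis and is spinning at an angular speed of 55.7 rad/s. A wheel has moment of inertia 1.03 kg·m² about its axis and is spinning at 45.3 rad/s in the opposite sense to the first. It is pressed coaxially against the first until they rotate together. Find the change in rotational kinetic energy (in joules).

The coupling torques are internal; angular momentum about the shared axis is conserved.
Taking A's sense as positive: L = (0.5950)(55.7) − (1.030)(45.3) = -13.52 kg·m²·rad/s.
Combined I = 0.5950 + 1.030 = 1.625 kg·m².
ω_f = L / I = -13.52 / 1.625 = -8.318 rad/s.
KE_i = ½ΣIω² = 1980 J; KE_f = ½(1.625)(8.318)² = 56.22 J.

ΔKE ≈ -1920 J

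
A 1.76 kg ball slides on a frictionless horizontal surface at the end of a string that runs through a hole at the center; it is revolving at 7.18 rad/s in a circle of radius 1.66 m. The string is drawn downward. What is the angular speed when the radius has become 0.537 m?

The constraining force is radial, so m r² ω about the center is conserved.
ω₂ = ω₁ (r₁/r₂)² = (7.18)(1.66/0.537)² = 68.61 rad/s.

ω₂ ≈ 68.6 rad/s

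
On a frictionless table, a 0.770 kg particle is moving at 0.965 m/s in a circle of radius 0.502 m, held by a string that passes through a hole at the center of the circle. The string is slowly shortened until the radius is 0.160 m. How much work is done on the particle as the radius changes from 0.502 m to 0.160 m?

W ≈ 3.17 J

Central (radial) force ⇒ zero torque about the center ⇒ m v r is constant.
v₂ = v₁ r₁ / r₂ = (0.965)(0.502) / (0.160) = 3.028 m/s.
W = ΔKE = ½m(v₂² − v₁²) = 3.171 J.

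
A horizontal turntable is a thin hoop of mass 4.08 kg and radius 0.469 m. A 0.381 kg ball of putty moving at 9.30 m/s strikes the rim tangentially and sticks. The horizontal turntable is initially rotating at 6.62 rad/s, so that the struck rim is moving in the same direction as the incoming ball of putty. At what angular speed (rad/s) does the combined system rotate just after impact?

|ω_f| ≈ 7.75 rad/s

About the axle the impulsive forces during the collision are internal, so angular momentum about that axis is conserved.
I_p = (4.08)(0.469)² = 0.8974 kg·m². Taking the sense of the ball of putty's angular momentum as positive, L_{ball} = m v R = (0.381)(9.30)(0.469) = 1.662 kg·m²/s.
L_i = +I_p ω_p + m v R = +(0.8974)(6.62) + 1.662 = 7.603 kg·m²/s.
After sticking, I_f = I_p + m R² = 0.8974 + (0.381)(0.469)² = 0.9812 kg·m².
ω_f = L_i / I_f = 7.603 / 0.9812 = 7.748 rad/s.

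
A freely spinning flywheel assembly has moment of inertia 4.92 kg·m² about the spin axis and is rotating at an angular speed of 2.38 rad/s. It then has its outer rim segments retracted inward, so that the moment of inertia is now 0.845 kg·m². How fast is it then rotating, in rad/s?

ω₂ ≈ 13.9 rad/s

With no external torque about the axis, L is conserved: I₁ω₁ = I₂ω₂.
ω₂ = I₁ω₁ / I₂ = (4.920)(2.38 rad/s) / (0.8450) = 13.86 rad/s.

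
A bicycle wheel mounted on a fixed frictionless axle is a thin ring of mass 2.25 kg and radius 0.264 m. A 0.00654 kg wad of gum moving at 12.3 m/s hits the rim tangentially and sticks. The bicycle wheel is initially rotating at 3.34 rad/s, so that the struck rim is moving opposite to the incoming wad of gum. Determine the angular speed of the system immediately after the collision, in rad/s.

|ω_f| ≈ 3.20 rad/s

The axle reaction passes through the axle and exerts no torque about it; angular momentum about the axle is conserved through the impact.
I_p = (2.25)(0.264)² = 0.1568 kg·m². Taking the sense of the wad of gum's angular momentum as positive, L_{wad} = m v R = (0.00654)(12.3)(0.264) = 0.02124 kg·m²/s.
L_i = −I_p ω_p + m v R = −(0.1568)(3.34) + 0.02124 = -0.5025 kg·m²/s.
After sticking, I_f = I_p + m R² = 0.1568 + (0.00654)(0.264)² = 0.1573 kg·m².
ω_f = L_i / I_f = -0.5025 / 0.1573 = -3.195 rad/s.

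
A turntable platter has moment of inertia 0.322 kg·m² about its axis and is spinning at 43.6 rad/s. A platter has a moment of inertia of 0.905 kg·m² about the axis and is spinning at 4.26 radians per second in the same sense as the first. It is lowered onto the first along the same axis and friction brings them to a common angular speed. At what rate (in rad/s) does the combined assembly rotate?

|ω_f| ≈ 14.6 rad/s

No external torque acts about the common axis, so total angular momentum is conserved.
Taking A's sense as positive: L = (0.3220)(43.6) + (0.9050)(4.26) = 17.89 kg·m²·rad/s.
Combined I = 0.3220 + 0.9050 = 1.227 kg·m².
ω_f = L / I = 17.89 / 1.227 = 14.58 rad/s.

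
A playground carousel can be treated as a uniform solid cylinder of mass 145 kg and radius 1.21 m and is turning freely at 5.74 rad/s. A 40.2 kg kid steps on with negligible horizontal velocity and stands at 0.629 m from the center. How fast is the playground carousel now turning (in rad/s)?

ω_f ≈ 4.99 rad/s

The added mass arrives with no angular momentum about the center, and any external torque about the center is negligible, so the system's angular momentum is conserved.
I_p = ½(145)(1.21)² = 106.1 kg·m².
Added inertia Σmr² = (40.2)(0.629)² = 15.90 kg·m²; I_f = 106.1 + 15.90 = 122.1 kg·m².
ω_f = I_p ω_i / I_f = (106.1)(5.74) / 122.1 = 4.992 rad/s.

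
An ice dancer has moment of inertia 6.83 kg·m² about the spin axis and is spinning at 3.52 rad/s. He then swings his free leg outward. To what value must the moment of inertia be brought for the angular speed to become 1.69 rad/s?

I₂ ≈ 14.2 kg·m²

Angular momentum about the spin axis is conserved since the torque about it is zero.
I₂ = I₁ω₁ / ω₂ = (6.83)(3.52) / (1.69) = 14.23 kg·m².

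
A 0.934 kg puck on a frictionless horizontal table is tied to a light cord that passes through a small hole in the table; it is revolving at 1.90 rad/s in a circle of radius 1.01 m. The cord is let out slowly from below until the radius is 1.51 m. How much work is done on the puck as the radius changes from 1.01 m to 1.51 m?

The constraining force is radial, so m r² ω about the center is conserved.
ω₂ = ω₁ (r₁/r₂)² = (1.90)(1.01/1.51)² = 0.8500 rad/s.
W = ΔKE = ½m(v₂² − v₁²) = -0.9503 J.

W ≈ -0.950 J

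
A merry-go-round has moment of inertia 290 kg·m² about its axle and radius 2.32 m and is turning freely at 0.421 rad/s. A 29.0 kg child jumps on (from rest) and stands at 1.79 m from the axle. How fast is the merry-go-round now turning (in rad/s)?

ω_f ≈ 0.319 rad/s

No external torque acts about the axle; L_before = L_after.
Added inertia Σmr² = (29.0)(1.79)² = 92.92 kg·m²; I_f = 290.0 + 92.92 = 382.9 kg·m².
ω_f = I_p ω_i / I_f = (290.0)(0.421) / 382.9 = 0.3188 rad/s.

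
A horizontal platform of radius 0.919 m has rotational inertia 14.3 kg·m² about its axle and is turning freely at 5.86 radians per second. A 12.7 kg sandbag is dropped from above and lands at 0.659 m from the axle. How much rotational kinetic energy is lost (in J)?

energy lost ≈ 68.3 J

No external torque acts about the axle; L_before = L_after.
Added inertia Σmr² = (12.7)(0.659)² = 5.515 kg·m²; I_f = 14.30 + 5.515 = 19.82 kg·m².
ω_f = I_p ω_i / I_f = (14.30)(5.86) / 19.82 = 4.229 rad/s.
KE_i = ½(14.30)(5.860 rad/s)² = 245.5 J; KE_f = ½(19.82)(4.229)² = 177.2 J.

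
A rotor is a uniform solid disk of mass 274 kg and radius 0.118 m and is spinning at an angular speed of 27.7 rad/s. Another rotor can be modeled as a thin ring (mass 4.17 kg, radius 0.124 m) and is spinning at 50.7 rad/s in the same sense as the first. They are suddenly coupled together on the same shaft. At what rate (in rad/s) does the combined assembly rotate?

No external torque acts about the common axis, so total angular momentum is conserved.
Moments of inertia: I_A = ½(274)(0.118)² = 1.908 kg·m²; I_B = (4.17)(0.124)² = 0.06412 kg·m².
Taking A's sense as positive: L = (1.908)(27.7) + (0.06412)(50.7) = 56.09 kg·m²·rad/s.
Combined I = 1.908 + 0.06412 = 1.972 kg·m².
ω_f = L / I = 56.09 / 1.972 = 28.45 rad/s.

|ω_f| ≈ 28.4 rad/s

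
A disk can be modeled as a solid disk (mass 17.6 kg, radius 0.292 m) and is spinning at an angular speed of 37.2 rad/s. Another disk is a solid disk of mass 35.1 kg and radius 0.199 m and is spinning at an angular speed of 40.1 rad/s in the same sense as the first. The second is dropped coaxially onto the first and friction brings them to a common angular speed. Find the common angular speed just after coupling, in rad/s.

|ω_f| ≈ 38.6 rad/s

No external torque acts about the common axis, so total angular momentum is conserved.
Moments of inertia: I_A = ½(17.6)(0.292)² = 0.7503 kg·m²; I_B = ½(35.1)(0.199)² = 0.6950 kg·m².
Taking A's sense as positive: L = (0.7503)(37.2) + (0.6950)(40.1) = 55.78 kg·m²·rad/s.
Combined I = 0.7503 + 0.6950 = 1.445 kg·m².
ω_f = L / I = 55.78 / 1.445 = 38.59 rad/s.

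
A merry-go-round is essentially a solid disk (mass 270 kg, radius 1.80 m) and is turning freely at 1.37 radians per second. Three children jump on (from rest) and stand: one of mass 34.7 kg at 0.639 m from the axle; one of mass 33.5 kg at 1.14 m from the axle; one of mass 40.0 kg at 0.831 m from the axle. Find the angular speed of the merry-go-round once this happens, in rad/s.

ω_f ≈ 1.15 rad/s

The added mass arrives with no angular momentum about the axle, and any external torque about the axle is negligible, so the system's angular momentum is conserved.
I_p = ½(270)(1.80)² = 437.4 kg·m².
Added inertia Σmr² = (34.7)(0.639)² + (33.5)(1.14)² + (40.0)(0.831)² = 85.33 kg·m²; I_f = 437.4 + 85.33 = 522.7 kg·m².
ω_f = I_p ω_i / I_f = (437.4)(1.37) / 522.7 = 1.146 rad/s.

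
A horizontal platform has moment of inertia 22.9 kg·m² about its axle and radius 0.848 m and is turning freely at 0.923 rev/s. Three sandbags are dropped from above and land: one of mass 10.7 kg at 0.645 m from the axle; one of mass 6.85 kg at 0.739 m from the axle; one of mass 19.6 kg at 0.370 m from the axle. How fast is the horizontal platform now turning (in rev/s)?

The added mass arrives with no angular momentum about the axle, and any external torque about the axle is negligible, so the system's angular momentum is conserved.
Added inertia Σmr² = (10.7)(0.645)² + (6.85)(0.739)² + (19.6)(0.370)² = 10.88 kg·m²; I_f = 22.90 + 10.88 = 33.78 kg·m².
ω_f = I_p ω_i / I_f = (22.90)(0.923) / 33.78 = 0.6258 rev/s.

ω_f ≈ 0.626 rev/s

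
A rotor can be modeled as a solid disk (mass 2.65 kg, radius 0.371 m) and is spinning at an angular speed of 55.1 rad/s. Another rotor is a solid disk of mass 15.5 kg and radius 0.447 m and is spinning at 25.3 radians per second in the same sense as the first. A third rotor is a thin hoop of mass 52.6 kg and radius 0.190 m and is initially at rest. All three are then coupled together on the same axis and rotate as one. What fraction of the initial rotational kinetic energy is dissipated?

The coupling torques are internal; angular momentum about the shared axis is conserved.
Moments of inertia: I_A = ½(2.65)(0.371)² = 0.1824 kg·m²; I_B = ½(15.5)(0.447)² = 1.549 kg·m²; I_C = (52.6)(0.190)² = 1.899 kg·m².
Taking A's sense as positive: L = (0.1824)(55.1) + (1.549)(25.3) = 49.23 kg·m²·rad/s.
Combined I = 0.1824 + 1.549 + 1.899 = 3.630 kg·m².
ω_f = L / I = 49.23 / 3.630 = 13.56 rad/s.
KE_i = ½ΣIω² = 772.4 J; KE_f = ½(3.630)(13.56)² = 333.8 J.
Fraction dissipated = (KE_i − KE_f)/KE_i = 0.5679.

fraction ≈ 0.568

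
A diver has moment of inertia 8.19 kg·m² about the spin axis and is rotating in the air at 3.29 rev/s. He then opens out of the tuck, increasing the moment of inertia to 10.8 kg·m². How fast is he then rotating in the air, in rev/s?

Angular momentum about the spin axis is conserved since the torque about it is zero.
ω₂ = I₁ω₁ / I₂ = (8.190)(3.29 rev/s) / (10.80) = 2.495 rev/s.

ω₂ ≈ 2.49 rev/s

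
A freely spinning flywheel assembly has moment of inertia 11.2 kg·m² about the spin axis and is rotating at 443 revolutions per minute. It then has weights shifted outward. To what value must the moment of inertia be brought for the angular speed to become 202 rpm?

I₂ ≈ 24.6 kg·m²

Angular momentum about the spin axis is conserved since the torque about it is zero.
I₂ = I₁ω₁ / ω₂ = (11.2)(443) / (202) = 24.56 kg·m².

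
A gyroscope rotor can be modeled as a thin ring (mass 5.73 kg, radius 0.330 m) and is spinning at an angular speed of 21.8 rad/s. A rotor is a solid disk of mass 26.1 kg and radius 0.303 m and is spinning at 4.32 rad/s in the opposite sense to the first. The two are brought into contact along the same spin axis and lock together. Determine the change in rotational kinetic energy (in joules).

ΔKE ≈ -140 J

No external torque acts about the common axis, so total angular momentum is conserved.
Moments of inertia: I_A = (5.73)(0.330)² = 0.6240 kg·m²; I_B = ½(26.1)(0.303)² = 1.198 kg·m².
Taking A's sense as positive: L = (0.6240)(21.8) − (1.198)(4.32) = 8.427 kg·m²·rad/s.
Combined I = 0.6240 + 1.198 = 1.822 kg·m².
ω_f = L / I = 8.427 / 1.822 = 4.625 rad/s.
KE_i = ½ΣIω² = 159.5 J; KE_f = ½(1.822)(4.625)² = 19.49 J.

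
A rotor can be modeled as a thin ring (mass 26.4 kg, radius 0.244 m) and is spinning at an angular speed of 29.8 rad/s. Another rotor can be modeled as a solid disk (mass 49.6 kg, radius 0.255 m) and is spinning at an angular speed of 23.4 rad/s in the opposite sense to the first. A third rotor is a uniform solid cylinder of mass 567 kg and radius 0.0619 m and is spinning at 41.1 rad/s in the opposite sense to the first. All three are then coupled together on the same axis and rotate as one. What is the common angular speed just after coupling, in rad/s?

The coupling torques are internal; angular momentum about the shared axis is conserved.
Moments of inertia: I_A = (26.4)(0.244)² = 1.572 kg·m²; I_B = ½(49.6)(0.255)² = 1.613 kg·m²; I_C = ½(567)(0.0619)² = 1.086 kg·m².
Taking A's sense as positive: L = (1.572)(29.8) − (1.613)(23.4) − (1.086)(41.1) = -35.54 kg·m²·rad/s.
Combined I = 1.572 + 1.613 + 1.086 = 4.271 kg·m².
ω_f = L / I = -35.54 / 4.271 = -8.323 rad/s.

|ω_f| ≈ 8.32 rad/s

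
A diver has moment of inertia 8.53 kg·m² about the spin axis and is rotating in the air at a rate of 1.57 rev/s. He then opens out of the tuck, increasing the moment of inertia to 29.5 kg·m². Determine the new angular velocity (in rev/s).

No external torque acts about the spin axis, so angular momentum is conserved.
ω₂ = I₁ω₁ / I₂ = (8.530)(1.57 rev/s) / (29.50) = 0.4540 rev/s.

ω₂ ≈ 0.454 rev/s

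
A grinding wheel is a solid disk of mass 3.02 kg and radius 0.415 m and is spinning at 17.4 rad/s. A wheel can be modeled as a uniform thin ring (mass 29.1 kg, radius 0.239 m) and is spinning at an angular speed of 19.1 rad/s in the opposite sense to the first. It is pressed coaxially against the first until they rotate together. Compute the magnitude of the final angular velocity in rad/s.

|ω_f| ≈ 14.2 rad/s

The coupling torques are internal; angular momentum about the shared axis is conserved.
Moments of inertia: I_A = ½(3.02)(0.415)² = 0.2601 kg·m²; I_B = (29.1)(0.239)² = 1.662 kg·m².
Taking A's sense as positive: L = (0.2601)(17.4) − (1.662)(19.1) = -27.22 kg·m²·rad/s.
Combined I = 0.2601 + 1.662 = 1.922 kg·m².
ω_f = L / I = -27.22 / 1.922 = -14.16 rad/s.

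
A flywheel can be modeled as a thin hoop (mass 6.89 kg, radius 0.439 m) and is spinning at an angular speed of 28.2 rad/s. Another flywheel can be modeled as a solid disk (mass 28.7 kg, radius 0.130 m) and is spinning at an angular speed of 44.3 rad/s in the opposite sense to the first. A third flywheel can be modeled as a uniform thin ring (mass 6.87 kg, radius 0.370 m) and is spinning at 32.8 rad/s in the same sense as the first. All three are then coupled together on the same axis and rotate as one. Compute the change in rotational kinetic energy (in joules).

ΔKE ≈ -612 J

The coupling torques are internal; angular momentum about the shared axis is conserved.
Moments of inertia: I_A = (6.89)(0.439)² = 1.328 kg·m²; I_B = ½(28.7)(0.130)² = 0.2425 kg·m²; I_C = (6.87)(0.370)² = 0.9405 kg·m².
Taking A's sense as positive: L = (1.328)(28.2) − (0.2425)(44.3) + (0.9405)(32.8) = 57.55 kg·m²·rad/s.
Combined I = 1.328 + 0.2425 + 0.9405 = 2.511 kg·m².
ω_f = L / I = 57.55 / 2.511 = 22.92 rad/s.
KE_i = ½ΣIω² = 1272 J; KE_f = ½(2.511)(22.92)² = 659.5 J.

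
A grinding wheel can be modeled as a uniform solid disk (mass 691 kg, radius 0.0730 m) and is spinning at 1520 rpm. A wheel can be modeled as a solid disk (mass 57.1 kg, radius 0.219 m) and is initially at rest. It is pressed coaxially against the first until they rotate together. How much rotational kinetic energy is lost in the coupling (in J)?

No external torque acts about the common axis, so total angular momentum is conserved.
Moments of inertia: I_A = ½(691)(0.0730)² = 1.841 kg·m²; I_B = ½(57.1)(0.219)² = 1.369 kg·m².
Taking A's sense as positive: L = (1.841)(1520) = 2799 kg·m²·rpm.
Combined I = 1.841 + 1.369 = 3.210 kg·m².
ω_f = L / I = 2799 / 3.210 = 871.7 rpm.
KE_i = ½ΣIω² = 23320 J; KE_f = ½(3.210)(91.28)² = 13380 J.

ΔKE lost ≈ 9950 J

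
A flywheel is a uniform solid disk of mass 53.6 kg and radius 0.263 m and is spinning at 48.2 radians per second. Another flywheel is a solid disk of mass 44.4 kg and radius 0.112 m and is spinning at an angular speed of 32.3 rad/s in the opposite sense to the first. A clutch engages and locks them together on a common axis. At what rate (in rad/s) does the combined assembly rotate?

The coupling torques are internal; angular momentum about the shared axis is conserved.
Moments of inertia: I_A = ½(53.6)(0.263)² = 1.854 kg·m²; I_B = ½(44.4)(0.112)² = 0.2785 kg·m².
Taking A's sense as positive: L = (1.854)(48.2) − (0.2785)(32.3) = 80.35 kg·m²·rad/s.
Combined I = 1.854 + 0.2785 = 2.132 kg·m².
ω_f = L / I = 80.35 / 2.132 = 37.69 rad/s.

|ω_f| ≈ 37.7 rad/s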